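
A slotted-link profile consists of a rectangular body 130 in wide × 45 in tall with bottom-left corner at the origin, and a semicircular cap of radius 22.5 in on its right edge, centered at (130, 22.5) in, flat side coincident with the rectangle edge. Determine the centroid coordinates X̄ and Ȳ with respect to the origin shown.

Part | A | x̄ᵢ | ȳᵢ | A·x̄ᵢ | A·ȳᵢ
rectangular body | 5850.00 | 65.00 | 22.50 | 380250.00 | 131625.00
semicircular end | 795.22 | 139.55 | 22.50 | 110971.78 | 17892.35
Σ | 6645.22 |  |  | 491221.78 | 149517.35
X̄ = 491221.78 / 6645.22 = 73.92 in
Ȳ = 149517.35 / 6645.22 = 22.50 in

X̄ = 73.92 in, Ȳ = 22.50 in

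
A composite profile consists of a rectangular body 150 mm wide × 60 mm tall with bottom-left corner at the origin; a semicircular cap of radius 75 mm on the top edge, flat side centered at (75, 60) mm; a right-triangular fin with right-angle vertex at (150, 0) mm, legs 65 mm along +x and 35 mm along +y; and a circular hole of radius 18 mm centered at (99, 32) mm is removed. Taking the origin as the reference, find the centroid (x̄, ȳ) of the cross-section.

rectangular body: A = 150 × 60 = 9000.00, centroid at (75.00, 30.00).
semicircular top: A = ½π·75² = 8835.73, centroid at (75.00, 91.83).
triangular fin: A = ½·65·35 = 1137.50, centroid at (171.67, 11.67).
hole: A = −π·18² = -1017.88, centroid at (99.00, 32.00).
ΣA = 17955.35 mm²
ΣAx̄ = (9000.00)(75.00) + (8835.73)(75.00) + (1137.50)(171.67) + (-1017.88)(99.00) = 1432180.81 mm³
ΣAȳ = (9000.00)(30.00) + (8835.73)(91.83) + (1137.50)(11.67) + (-1017.88)(32.00) = 1062092.56 mm³
x̄ = 1432180.81 / 17955.35 = 79.76 mm
ȳ = 1062092.56 / 17955.35 = 59.15 mm

x̄ = 79.76 mm, ȳ = 59.15 mm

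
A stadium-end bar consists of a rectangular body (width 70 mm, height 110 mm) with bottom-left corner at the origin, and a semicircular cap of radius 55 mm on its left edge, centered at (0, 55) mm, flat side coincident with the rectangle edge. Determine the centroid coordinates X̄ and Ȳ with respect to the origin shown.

X̄ = 12.74 mm, Ȳ = 55.00 mm

rectangular body: A = 70 × 110 = 7700.00, centroid at (35.00, 55.00).
semicircular end: A = ½π·55² = 4751.66, centroid at (-23.34, 55.00).
ΣA = 12451.66 mm²
ΣAX̄ = (7700.00)(35.00) + (4751.66)(-23.34) = 158583.33 mm³
ΣAȲ = (7700.00)(55.00) + (4751.66)(55.00) = 684841.24 mm³
X̄ = 158583.33 / 12451.66 = 12.74 mm
Ȳ = 684841.24 / 12451.66 = 55.00 mm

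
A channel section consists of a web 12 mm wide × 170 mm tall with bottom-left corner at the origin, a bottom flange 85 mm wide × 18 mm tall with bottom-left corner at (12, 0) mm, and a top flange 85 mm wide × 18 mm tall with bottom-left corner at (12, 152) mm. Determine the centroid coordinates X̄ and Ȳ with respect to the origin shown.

X̄ = 35.10 mm, Ȳ = 85.00 mm

web: A = 12 × 170 = 2040.00, centroid at (6.00, 85.00).
bottom flange: A = 85 × 18 = 1530.00, centroid at (54.50, 9.00).
top flange: A = 85 × 18 = 1530.00, centroid at (54.50, 161.00).
ΣA = 5100.00 mm²
ΣAX̄ = (2040.00)(6.00) + (1530.00)(54.50) + (1530.00)(54.50) = 179010.00 mm³
ΣAȲ = (2040.00)(85.00) + (1530.00)(9.00) + (1530.00)(161.00) = 433500.00 mm³
X̄ = 179010.00 / 5100.00 = 35.10 mm
Ȳ = 433500.00 / 5100.00 = 85.00 mm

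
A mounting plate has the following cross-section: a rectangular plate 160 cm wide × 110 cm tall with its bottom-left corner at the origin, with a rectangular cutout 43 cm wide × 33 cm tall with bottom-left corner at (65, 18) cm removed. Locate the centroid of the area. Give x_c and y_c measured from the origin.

plate: A = 160 × 110 = 17600.00, centroid at (80.00, 55.00).
hole: A = −(43 × 33) = -1419.00, centroid at (86.50, 34.50).
ΣA = 16181.00 cm², ΣAx_c = 1285256.50 cm³, ΣAy_c = 919044.50 cm³.
x_c = 1285256.50/16181.00 = 79.43 cm; y_c = 919044.50/16181.00 = 56.80 cm.

x_c = 79.43 cm, y_c = 56.80 cm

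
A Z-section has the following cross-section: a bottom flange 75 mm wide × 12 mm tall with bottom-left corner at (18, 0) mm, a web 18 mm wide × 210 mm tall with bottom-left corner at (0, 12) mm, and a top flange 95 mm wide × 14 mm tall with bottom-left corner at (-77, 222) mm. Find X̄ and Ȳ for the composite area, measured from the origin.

Part | A | x̄ᵢ | ȳᵢ | A·x̄ᵢ | A·ȳᵢ
bottom flange | 900.00 | 55.50 | 6.00 | 49950.00 | 5400.00
web | 3780.00 | 9.00 | 117.00 | 34020.00 | 442260.00
top flange | 1330.00 | -29.50 | 229.00 | -39235.00 | 304570.00
Σ | 6010.00 |  |  | 44735.00 | 752230.00
X̄ = 44735.00 / 6010.00 = 7.44 mm
Ȳ = 752230.00 / 6010.00 = 125.16 mm

X̄ = 7.44 mm, Ȳ = 125.16 mm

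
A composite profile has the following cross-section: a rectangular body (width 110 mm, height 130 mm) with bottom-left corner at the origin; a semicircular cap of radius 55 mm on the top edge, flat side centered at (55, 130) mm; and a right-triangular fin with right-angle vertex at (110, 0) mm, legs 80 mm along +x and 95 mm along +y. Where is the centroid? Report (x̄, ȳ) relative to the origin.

x̄ = 68.58 mm, ȳ = 77.83 mm

Part | A | x̄ᵢ | ȳᵢ | A·x̄ᵢ | A·ȳᵢ
rectangular body | 14300.00 | 55.00 | 65.00 | 786500.00 | 929500.00
semicircular top | 4751.66 | 55.00 | 153.34 | 261341.24 | 728632.32
triangular fin | 3800.00 | 136.67 | 31.67 | 519333.33 | 120333.33
Σ | 22851.66 |  |  | 1567174.57 | 1778465.66
x̄ = 1567174.57 / 22851.66 = 68.58 mm
ȳ = 1778465.66 / 22851.66 = 77.83 mm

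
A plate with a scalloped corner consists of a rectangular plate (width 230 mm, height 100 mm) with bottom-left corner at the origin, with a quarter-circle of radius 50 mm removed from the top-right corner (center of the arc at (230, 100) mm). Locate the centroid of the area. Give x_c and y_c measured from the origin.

plate: A = 230 × 100 = 23000.00, centroid at (115.00, 50.00).
removed quarter-circle: A = −¼π·50² = -1963.50, centroid at (208.78, 78.78).
ΣA = 21036.50 mm², ΣAx_c = 2235062.72 mm³, ΣAy_c = 995317.13 mm³.
x_c = 2235062.72/21036.50 = 106.25 mm; y_c = 995317.13/21036.50 = 47.31 mm.

x_c = 106.25 mm, y_c = 47.31 mm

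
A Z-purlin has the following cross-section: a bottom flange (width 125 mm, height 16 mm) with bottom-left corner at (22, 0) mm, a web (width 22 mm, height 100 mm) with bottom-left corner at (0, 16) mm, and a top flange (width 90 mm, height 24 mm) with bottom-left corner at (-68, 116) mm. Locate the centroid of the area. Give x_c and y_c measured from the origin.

bottom flange: A = 125 × 16 = 2000.00, centroid at (84.50, 8.00).
web: A = 22 × 100 = 2200.00, centroid at (11.00, 66.00).
top flange: A = 90 × 24 = 2160.00, centroid at (-23.00, 128.00).
ΣA = 6360.00 mm², ΣAx_c = 143520.00 mm³, ΣAy_c = 437680.00 mm³.
x_c = 143520.00/6360.00 = 22.57 mm; y_c = 437680.00/6360.00 = 68.82 mm.

x_c = 22.57 mm, y_c = 68.82 mm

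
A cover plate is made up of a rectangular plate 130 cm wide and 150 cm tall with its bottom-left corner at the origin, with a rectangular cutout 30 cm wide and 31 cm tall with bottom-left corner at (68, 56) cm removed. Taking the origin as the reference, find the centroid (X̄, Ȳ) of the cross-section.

plate: A = 130 × 150 = 19500.00, centroid at (65.00, 75.00).
hole: A = −(30 × 31) = -930.00, centroid at (83.00, 71.50).
ΣA = 18570.00 cm²
ΣAX̄ = (19500.00)(65.00) + (-930.00)(83.00) = 1190310.00 cm³
ΣAȲ = (19500.00)(75.00) + (-930.00)(71.50) = 1396005.00 cm³
X̄ = 1190310.00 / 18570.00 = 64.10 cm
Ȳ = 1396005.00 / 18570.00 = 75.18 cm

X̄ = 64.10 cm, Ȳ = 75.18 cm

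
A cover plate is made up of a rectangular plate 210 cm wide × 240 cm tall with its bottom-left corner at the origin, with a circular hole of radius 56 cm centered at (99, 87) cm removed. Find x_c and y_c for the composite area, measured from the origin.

plate: A = 210 × 240 = 50400.00, centroid at (105.00, 120.00).
hole: A = −π·56² = -9852.03, centroid at (99.00, 87.00).
ΣA = 40547.97 cm², ΣAx_c = 4316648.58 cm³, ΣAy_c = 5190872.99 cm³.
x_c = 4316648.58/40547.97 = 106.46 cm; y_c = 5190872.99/40547.97 = 128.02 cm.

x_c = 106.46 cm, y_c = 128.02 cm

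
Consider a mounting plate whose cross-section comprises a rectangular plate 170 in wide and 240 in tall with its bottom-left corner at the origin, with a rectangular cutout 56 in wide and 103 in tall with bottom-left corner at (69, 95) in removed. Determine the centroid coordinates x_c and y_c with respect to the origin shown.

plate: A = 170 × 240 = 40800.00, centroid at (85.00, 120.00).
hole: A = −(56 × 103) = -5768.00, centroid at (97.00, 146.50).
ΣA = 35032.00 in²
ΣAx_c = (40800.00)(85.00) + (-5768.00)(97.00) = 2908504.00 in³
ΣAy_c = (40800.00)(120.00) + (-5768.00)(146.50) = 4050988.00 in³
x_c = 2908504.00 / 35032.00 = 83.02 in
y_c = 4050988.00 / 35032.00 = 115.64 in

x_c = 83.02 in, y_c = 115.64 in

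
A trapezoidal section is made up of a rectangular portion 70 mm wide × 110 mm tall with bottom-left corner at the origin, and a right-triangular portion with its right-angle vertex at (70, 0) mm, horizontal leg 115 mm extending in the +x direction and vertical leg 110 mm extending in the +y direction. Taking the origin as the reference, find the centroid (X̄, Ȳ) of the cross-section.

X̄ = 68.07 mm, Ȳ = 46.73 mm

rectangular portion: A = 70 × 110 = 7700.00, centroid at (35.00, 55.00).
triangular portion: A = ½·115·110 = 6325.00, centroid at (108.33, 36.67).
ΣA = 14025.00 mm², ΣAX̄ = 954708.33 mm³, ΣAȲ = 655416.67 mm³.
X̄ = 954708.33/14025.00 = 68.07 mm; Ȳ = 655416.67/14025.00 = 46.73 mm.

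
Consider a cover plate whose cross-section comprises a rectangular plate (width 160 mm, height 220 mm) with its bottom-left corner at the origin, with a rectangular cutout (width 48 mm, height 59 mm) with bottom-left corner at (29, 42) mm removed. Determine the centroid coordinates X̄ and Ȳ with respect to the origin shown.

X̄ = 82.36 mm, Ȳ = 113.37 mm

plate: A = 160 × 220 = 35200.00, centroid at (80.00, 110.00).
hole: A = −(48 × 59) = -2832.00, centroid at (53.00, 71.50).
ΣA = 32368.00 mm², ΣAX̄ = 2665904.00 mm³, ΣAȲ = 3669512.00 mm³.
X̄ = 2665904.00/32368.00 = 82.36 mm; Ȳ = 3669512.00/32368.00 = 113.37 mm.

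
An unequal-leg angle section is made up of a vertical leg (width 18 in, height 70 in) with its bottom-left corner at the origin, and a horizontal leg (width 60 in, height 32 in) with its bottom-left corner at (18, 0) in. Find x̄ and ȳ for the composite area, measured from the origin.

vertical leg: A = 18 × 70 = 1260.00, centroid at (9.00, 35.00).
horizontal leg: A = 60 × 32 = 1920.00, centroid at (48.00, 16.00).
ΣA = 3180.00 in², ΣAx̄ = 103500.00 in³, ΣAȳ = 74820.00 in³.
x̄ = 103500.00/3180.00 = 32.55 in; ȳ = 74820.00/3180.00 = 23.53 in.

x̄ = 32.55 in, ȳ = 23.53 in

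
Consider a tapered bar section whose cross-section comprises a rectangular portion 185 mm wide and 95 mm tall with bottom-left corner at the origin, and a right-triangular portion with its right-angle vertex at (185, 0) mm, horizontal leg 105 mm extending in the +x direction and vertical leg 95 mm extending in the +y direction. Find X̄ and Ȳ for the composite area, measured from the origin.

rectangular portion: A = 185 × 95 = 17575.00, centroid at (92.50, 47.50).
triangular portion: A = ½·105·95 = 4987.50, centroid at (220.00, 31.67).
ΣA = 22562.50 mm²
ΣAX̄ = (17575.00)(92.50) + (4987.50)(220.00) = 2722937.50 mm³
ΣAȲ = (17575.00)(47.50) + (4987.50)(31.67) = 992750.00 mm³
X̄ = 2722937.50 / 22562.50 = 120.68 mm
Ȳ = 992750.00 / 22562.50 = 44.00 mm

X̄ = 120.68 mm, Ȳ = 44.00 mm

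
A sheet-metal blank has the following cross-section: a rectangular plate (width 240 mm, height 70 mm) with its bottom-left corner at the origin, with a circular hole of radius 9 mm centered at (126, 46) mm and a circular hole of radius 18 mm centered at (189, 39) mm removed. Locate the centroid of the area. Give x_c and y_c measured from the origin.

x_c = 115.38 mm, y_c = 34.56 mm

plate: A = 240 × 70 = 16800.00, centroid at (120.00, 35.00).
hole 1: A = −π·9² = -254.47, centroid at (126.00, 46.00).
hole 2: A = −π·18² = -1017.88, centroid at (189.00, 39.00).
ΣA = 15527.65 mm², ΣAx_c = 1791558.34 mm³, ΣAy_c = 536597.26 mm³.
x_c = 1791558.34/15527.65 = 115.38 mm; y_c = 536597.26/15527.65 = 34.56 mm.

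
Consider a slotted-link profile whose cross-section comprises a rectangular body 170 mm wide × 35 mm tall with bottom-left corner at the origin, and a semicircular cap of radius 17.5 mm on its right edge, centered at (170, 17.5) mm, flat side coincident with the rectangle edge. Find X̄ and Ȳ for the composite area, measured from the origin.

X̄ = 91.91 mm, Ȳ = 17.50 mm

rectangular body: A = 170 × 35 = 5950.00, centroid at (85.00, 17.50).
semicircular end: A = ½π·17.5² = 481.06, centroid at (177.43, 17.50).
ΣA = 6431.06 mm², ΣAX̄ = 591102.50 mm³, ΣAȲ = 112543.49 mm³.
X̄ = 591102.50/6431.06 = 91.91 mm; Ȳ = 112543.49/6431.06 = 17.50 mm.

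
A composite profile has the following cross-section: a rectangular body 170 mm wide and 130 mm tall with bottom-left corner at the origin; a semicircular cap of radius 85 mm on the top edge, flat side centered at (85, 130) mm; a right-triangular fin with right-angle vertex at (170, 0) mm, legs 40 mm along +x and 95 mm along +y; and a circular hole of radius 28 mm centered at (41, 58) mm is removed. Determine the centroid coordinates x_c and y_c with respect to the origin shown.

x_c = 93.98 mm, y_c = 98.48 mm

rectangular body: A = 170 × 130 = 22100.00, centroid at (85.00, 65.00).
semicircular top: A = ½π·85² = 11349.00, centroid at (85.00, 166.08).
triangular fin: A = ½·40·95 = 1900.00, centroid at (183.33, 31.67).
hole: A = −π·28² = -2463.01, centroid at (41.00, 58.00).
ΣA = 32885.99 mm², ΣAx_c = 3090515.27 mm³, ΣAy_c = 3238599.28 mm³.
x_c = 3090515.27/32885.99 = 93.98 mm; y_c = 3238599.28/32885.99 = 98.48 mm.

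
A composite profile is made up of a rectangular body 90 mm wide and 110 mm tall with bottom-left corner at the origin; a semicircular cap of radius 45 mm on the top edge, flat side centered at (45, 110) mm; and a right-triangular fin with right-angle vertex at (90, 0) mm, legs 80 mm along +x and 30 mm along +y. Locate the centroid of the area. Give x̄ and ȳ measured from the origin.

Part | A | x̄ᵢ | ȳᵢ | A·x̄ᵢ | A·ȳᵢ
rectangular body | 9900.00 | 45.00 | 55.00 | 445500.00 | 544500.00
semicircular top | 3180.86 | 45.00 | 129.10 | 143138.82 | 410644.88
triangular fin | 1200.00 | 116.67 | 10.00 | 140000.00 | 12000.00
Σ | 14280.86 |  |  | 728638.82 | 967144.88
x̄ = 728638.82 / 14280.86 = 51.02 mm
ȳ = 967144.88 / 14280.86 = 67.72 mm

x̄ = 51.02 mm, ȳ = 67.72 mm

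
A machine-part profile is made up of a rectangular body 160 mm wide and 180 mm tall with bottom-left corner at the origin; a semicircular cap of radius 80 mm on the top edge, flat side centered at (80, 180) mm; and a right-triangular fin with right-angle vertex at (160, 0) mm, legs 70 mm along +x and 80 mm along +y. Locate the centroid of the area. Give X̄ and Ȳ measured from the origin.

X̄ = 86.95 mm, Ȳ = 115.66 mm

rectangular body: A = 160 × 180 = 28800.00, centroid at (80.00, 90.00).
semicircular top: A = ½π·80² = 10053.10, centroid at (80.00, 213.95).
triangular fin: A = ½·70·80 = 2800.00, centroid at (183.33, 26.67).
ΣA = 41653.10 mm², ΣAX̄ = 3621581.05 mm³, ΣAȲ = 4817557.37 mm³.
X̄ = 3621581.05/41653.10 = 86.95 mm; Ȳ = 4817557.37/41653.10 = 115.66 mm.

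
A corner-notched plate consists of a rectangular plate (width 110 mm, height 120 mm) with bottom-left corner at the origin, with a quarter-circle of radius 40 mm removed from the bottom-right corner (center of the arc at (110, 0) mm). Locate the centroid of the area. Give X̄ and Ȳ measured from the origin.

plate: A = 110 × 120 = 13200.00, centroid at (55.00, 60.00).
removed quarter-circle: A = −¼π·40² = -1256.64, centroid at (93.02, 16.98).
ΣA = 11943.36 mm²
ΣAX̄ = (13200.00)(55.00) + (-1256.64)(93.02) = 609103.26 mm³
ΣAȲ = (13200.00)(60.00) + (-1256.64)(16.98) = 770666.67 mm³
X̄ = 609103.26 / 11943.36 = 51.00 mm
Ȳ = 770666.67 / 11943.36 = 64.53 mm

X̄ = 51.00 mm, Ȳ = 64.53 mm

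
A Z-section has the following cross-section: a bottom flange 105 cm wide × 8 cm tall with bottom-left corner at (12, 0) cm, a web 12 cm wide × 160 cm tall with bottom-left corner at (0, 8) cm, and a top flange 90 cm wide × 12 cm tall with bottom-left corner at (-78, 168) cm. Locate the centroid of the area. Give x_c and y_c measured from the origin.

Part | A | x̄ᵢ | ȳᵢ | A·x̄ᵢ | A·ȳᵢ
bottom flange | 840.00 | 64.50 | 4.00 | 54180.00 | 3360.00
web | 1920.00 | 6.00 | 88.00 | 11520.00 | 168960.00
top flange | 1080.00 | -33.00 | 174.00 | -35640.00 | 187920.00
Σ | 3840.00 |  |  | 30060.00 | 360240.00
x_c = 30060.00 / 3840.00 = 7.83 cm
y_c = 360240.00 / 3840.00 = 93.81 cm

x_c = 7.83 cm, y_c = 93.81 cm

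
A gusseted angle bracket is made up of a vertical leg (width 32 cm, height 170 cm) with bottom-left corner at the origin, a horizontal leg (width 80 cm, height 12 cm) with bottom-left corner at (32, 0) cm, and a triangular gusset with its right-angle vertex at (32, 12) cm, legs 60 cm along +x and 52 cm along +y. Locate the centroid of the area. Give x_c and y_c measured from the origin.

vertical leg: A = 32 × 170 = 5440.00, centroid at (16.00, 85.00).
horizontal leg: A = 80 × 12 = 960.00, centroid at (72.00, 6.00).
gusset: A = ½·60·52 = 1560.00, centroid at (52.00, 29.33).
ΣA = 7960.00 cm², ΣAx_c = 237280.00 cm³, ΣAy_c = 513920.00 cm³.
x_c = 237280.00/7960.00 = 29.81 cm; y_c = 513920.00/7960.00 = 64.56 cm.

x_c = 29.81 cm, y_c = 64.56 cm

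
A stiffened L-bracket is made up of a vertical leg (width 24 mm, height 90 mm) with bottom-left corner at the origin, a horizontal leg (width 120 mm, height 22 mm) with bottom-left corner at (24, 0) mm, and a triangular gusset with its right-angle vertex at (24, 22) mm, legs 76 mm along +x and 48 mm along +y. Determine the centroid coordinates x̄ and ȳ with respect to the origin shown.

vertical leg: A = 24 × 90 = 2160.00, centroid at (12.00, 45.00).
horizontal leg: A = 120 × 22 = 2640.00, centroid at (84.00, 11.00).
gusset: A = ½·76·48 = 1824.00, centroid at (49.33, 38.00).
ΣA = 6624.00 mm²
ΣAx̄ = (2160.00)(12.00) + (2640.00)(84.00) + (1824.00)(49.33) = 337664.00 mm³
ΣAȳ = (2160.00)(45.00) + (2640.00)(11.00) + (1824.00)(38.00) = 195552.00 mm³
x̄ = 337664.00 / 6624.00 = 50.98 mm
ȳ = 195552.00 / 6624.00 = 29.52 mm

x̄ = 50.98 mm, ȳ = 29.52 mm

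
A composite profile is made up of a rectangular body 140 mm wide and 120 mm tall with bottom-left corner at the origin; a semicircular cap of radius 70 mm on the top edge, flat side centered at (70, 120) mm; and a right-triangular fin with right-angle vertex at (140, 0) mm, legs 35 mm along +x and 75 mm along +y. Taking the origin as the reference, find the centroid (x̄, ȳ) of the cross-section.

x̄ = 74.15 mm, ȳ = 84.97 mm

rectangular body: A = 140 × 120 = 16800.00, centroid at (70.00, 60.00).
semicircular top: A = ½π·70² = 7696.90, centroid at (70.00, 149.71).
triangular fin: A = ½·35·75 = 1312.50, centroid at (151.67, 25.00).
ΣA = 25809.40 mm², ΣAx̄ = 1913845.64 mm³, ΣAȳ = 2193107.41 mm³.
x̄ = 1913845.64/25809.40 = 74.15 mm; ȳ = 2193107.41/25809.40 = 84.97 mm.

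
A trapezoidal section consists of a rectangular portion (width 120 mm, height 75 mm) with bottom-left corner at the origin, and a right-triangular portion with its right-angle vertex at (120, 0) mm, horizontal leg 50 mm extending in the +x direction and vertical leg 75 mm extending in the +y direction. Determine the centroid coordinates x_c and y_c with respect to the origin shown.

Part | A | x̄ᵢ | ȳᵢ | A·x̄ᵢ | A·ȳᵢ
rectangular portion | 9000.00 | 60.00 | 37.50 | 540000.00 | 337500.00
triangular portion | 1875.00 | 136.67 | 25.00 | 256250.00 | 46875.00
Σ | 10875.00 |  |  | 796250.00 | 384375.00
x_c = 796250.00 / 10875.00 = 73.22 mm
y_c = 384375.00 / 10875.00 = 35.34 mm

x_c = 73.22 mm, y_c = 35.34 mm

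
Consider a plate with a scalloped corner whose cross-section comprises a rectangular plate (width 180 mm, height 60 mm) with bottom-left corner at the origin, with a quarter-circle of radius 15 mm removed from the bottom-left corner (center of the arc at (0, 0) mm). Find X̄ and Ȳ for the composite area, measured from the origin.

X̄ = 91.39 mm, Ȳ = 30.39 mm

plate: A = 180 × 60 = 10800.00, centroid at (90.00, 30.00).
removed quarter-circle: A = −¼π·15² = -176.71, centroid at (6.37, 6.37).
ΣA = 10623.29 mm²
ΣAX̄ = (10800.00)(90.00) + (-176.71)(6.37) = 970875.00 mm³
ΣAȲ = (10800.00)(30.00) + (-176.71)(6.37) = 322875.00 mm³
X̄ = 970875.00 / 10623.29 = 91.39 mm
Ȳ = 322875.00 / 10623.29 = 30.39 mm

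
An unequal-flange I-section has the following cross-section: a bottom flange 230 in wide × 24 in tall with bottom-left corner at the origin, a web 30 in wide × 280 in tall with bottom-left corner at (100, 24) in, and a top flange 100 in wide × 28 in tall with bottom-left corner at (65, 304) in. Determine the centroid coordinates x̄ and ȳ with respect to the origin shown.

x̄ = 115.00 in, ȳ = 139.61 in

bottom flange: A = 230 × 24 = 5520.00, centroid at (115.00, 12.00).
web: A = 30 × 280 = 8400.00, centroid at (115.00, 164.00).
top flange: A = 100 × 28 = 2800.00, centroid at (115.00, 318.00).
ΣA = 16720.00 in², ΣAx̄ = 1922800.00 in³, ΣAȳ = 2334240.00 in³.
x̄ = 1922800.00/16720.00 = 115.00 in; ȳ = 2334240.00/16720.00 = 139.61 in.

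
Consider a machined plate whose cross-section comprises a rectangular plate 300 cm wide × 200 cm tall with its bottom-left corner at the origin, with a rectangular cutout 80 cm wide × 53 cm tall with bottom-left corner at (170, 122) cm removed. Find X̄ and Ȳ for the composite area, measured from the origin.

plate: A = 300 × 200 = 60000.00, centroid at (150.00, 100.00).
hole: A = −(80 × 53) = -4240.00, centroid at (210.00, 148.50).
ΣA = 55760.00 cm²
ΣAX̄ = (60000.00)(150.00) + (-4240.00)(210.00) = 8109600.00 cm³
ΣAȲ = (60000.00)(100.00) + (-4240.00)(148.50) = 5370360.00 cm³
X̄ = 8109600.00 / 55760.00 = 145.44 cm
Ȳ = 5370360.00 / 55760.00 = 96.31 cm

X̄ = 145.44 cm, Ȳ = 96.31 cm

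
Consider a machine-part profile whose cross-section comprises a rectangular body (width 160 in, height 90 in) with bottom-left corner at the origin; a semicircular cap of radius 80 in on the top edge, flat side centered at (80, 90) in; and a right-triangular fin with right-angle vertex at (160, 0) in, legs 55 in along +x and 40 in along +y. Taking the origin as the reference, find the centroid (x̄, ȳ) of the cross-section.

Part | A | x̄ᵢ | ȳᵢ | A·x̄ᵢ | A·ȳᵢ
rectangular body | 14400.00 | 80.00 | 45.00 | 1152000.00 | 648000.00
semicircular top | 10053.10 | 80.00 | 123.95 | 804247.72 | 1246112.02
triangular fin | 1100.00 | 178.33 | 13.33 | 196166.67 | 14666.67
Σ | 25553.10 |  |  | 2152414.39 | 1908778.68
x̄ = 2152414.39 / 25553.10 = 84.23 in
ȳ = 1908778.68 / 25553.10 = 74.70 in

x̄ = 84.23 in, ȳ = 74.70 in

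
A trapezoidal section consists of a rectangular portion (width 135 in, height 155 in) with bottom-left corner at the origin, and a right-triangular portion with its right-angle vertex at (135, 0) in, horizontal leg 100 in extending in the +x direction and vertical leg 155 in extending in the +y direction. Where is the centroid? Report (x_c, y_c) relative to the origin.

x_c = 94.75 in, y_c = 70.52 in

rectangular portion: A = 135 × 155 = 20925.00, centroid at (67.50, 77.50).
triangular portion: A = ½·100·155 = 7750.00, centroid at (168.33, 51.67).
ΣA = 28675.00 in², ΣAx_c = 2717020.83 in³, ΣAy_c = 2022104.17 in³.
x_c = 2717020.83/28675.00 = 94.75 in; y_c = 2022104.17/28675.00 = 70.52 in.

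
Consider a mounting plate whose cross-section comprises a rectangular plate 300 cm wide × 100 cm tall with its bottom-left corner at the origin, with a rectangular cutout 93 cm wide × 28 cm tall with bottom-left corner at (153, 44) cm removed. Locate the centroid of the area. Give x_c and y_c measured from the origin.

x_c = 145.30 cm, y_c = 49.24 cm

plate: A = 300 × 100 = 30000.00, centroid at (150.00, 50.00).
hole: A = −(93 × 28) = -2604.00, centroid at (199.50, 58.00).
ΣA = 27396.00 cm², ΣAx_c = 3980502.00 cm³, ΣAy_c = 1348968.00 cm³.
x_c = 3980502.00/27396.00 = 145.30 cm; y_c = 1348968.00/27396.00 = 49.24 cm.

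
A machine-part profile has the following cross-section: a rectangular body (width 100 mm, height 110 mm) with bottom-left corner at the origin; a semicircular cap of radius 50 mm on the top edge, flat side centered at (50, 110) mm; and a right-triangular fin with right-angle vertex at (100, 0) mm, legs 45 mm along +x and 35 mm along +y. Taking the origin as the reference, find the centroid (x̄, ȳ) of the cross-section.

x̄ = 53.26 mm, ȳ = 71.88 mm

Part | A | x̄ᵢ | ȳᵢ | A·x̄ᵢ | A·ȳᵢ
rectangular body | 11000.00 | 50.00 | 55.00 | 550000.00 | 605000.00
semicircular top | 3926.99 | 50.00 | 131.22 | 196349.54 | 515302.32
triangular fin | 787.50 | 115.00 | 11.67 | 90562.50 | 9187.50
Σ | 15714.49 |  |  | 836912.04 | 1129489.82
x̄ = 836912.04 / 15714.49 = 53.26 mm
ȳ = 1129489.82 / 15714.49 = 71.88 mm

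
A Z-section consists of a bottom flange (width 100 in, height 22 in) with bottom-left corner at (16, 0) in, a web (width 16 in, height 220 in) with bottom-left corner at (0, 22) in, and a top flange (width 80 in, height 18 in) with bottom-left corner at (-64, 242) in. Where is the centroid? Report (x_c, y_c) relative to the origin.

Part | A | x̄ᵢ | ȳᵢ | A·x̄ᵢ | A·ȳᵢ
bottom flange | 2200.00 | 66.00 | 11.00 | 145200.00 | 24200.00
web | 3520.00 | 8.00 | 132.00 | 28160.00 | 464640.00
top flange | 1440.00 | -24.00 | 251.00 | -34560.00 | 361440.00
Σ | 7160.00 |  |  | 138800.00 | 850280.00
x_c = 138800.00 / 7160.00 = 19.39 in
y_c = 850280.00 / 7160.00 = 118.75 in

x_c = 19.39 in, y_c = 118.75 in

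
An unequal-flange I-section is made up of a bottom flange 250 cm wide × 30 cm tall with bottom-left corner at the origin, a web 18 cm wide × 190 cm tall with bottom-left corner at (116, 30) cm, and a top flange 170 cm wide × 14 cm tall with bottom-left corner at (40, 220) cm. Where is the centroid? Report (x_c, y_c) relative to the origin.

x_c = 125.00 cm, y_c = 81.22 cm

bottom flange: A = 250 × 30 = 7500.00, centroid at (125.00, 15.00).
web: A = 18 × 190 = 3420.00, centroid at (125.00, 125.00).
top flange: A = 170 × 14 = 2380.00, centroid at (125.00, 227.00).
ΣA = 13300.00 cm²
ΣAx_c = (7500.00)(125.00) + (3420.00)(125.00) + (2380.00)(125.00) = 1662500.00 cm³
ΣAy_c = (7500.00)(15.00) + (3420.00)(125.00) + (2380.00)(227.00) = 1080260.00 cm³
x_c = 1662500.00 / 13300.00 = 125.00 cm
y_c = 1080260.00 / 13300.00 = 81.22 cm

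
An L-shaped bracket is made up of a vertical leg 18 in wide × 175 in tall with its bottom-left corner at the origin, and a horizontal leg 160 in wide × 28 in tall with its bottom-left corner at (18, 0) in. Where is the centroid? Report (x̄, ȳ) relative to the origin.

x̄ = 61.26 in, ȳ = 44.34 in

vertical leg: A = 18 × 175 = 3150.00, centroid at (9.00, 87.50).
horizontal leg: A = 160 × 28 = 4480.00, centroid at (98.00, 14.00).
ΣA = 7630.00 in², ΣAx̄ = 467390.00 in³, ΣAȳ = 338345.00 in³.
x̄ = 467390.00/7630.00 = 61.26 in; ȳ = 338345.00/7630.00 = 44.34 in.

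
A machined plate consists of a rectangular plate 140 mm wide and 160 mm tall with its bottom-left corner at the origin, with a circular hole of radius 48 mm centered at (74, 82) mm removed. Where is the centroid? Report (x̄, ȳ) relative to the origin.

x̄ = 68.09 mm, ȳ = 79.05 mm

plate: A = 140 × 160 = 22400.00, centroid at (70.00, 80.00).
hole: A = −π·48² = -7238.23, centroid at (74.00, 82.00).
ΣA = 15161.77 mm², ΣAx̄ = 1032371.02 mm³, ΣAȳ = 1198465.18 mm³.
x̄ = 1032371.02/15161.77 = 68.09 mm; ȳ = 1198465.18/15161.77 = 79.05 mm.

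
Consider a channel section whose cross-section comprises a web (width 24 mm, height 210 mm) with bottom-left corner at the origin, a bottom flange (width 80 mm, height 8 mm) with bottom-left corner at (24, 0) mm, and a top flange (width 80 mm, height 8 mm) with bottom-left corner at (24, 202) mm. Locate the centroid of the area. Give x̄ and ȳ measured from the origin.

x̄ = 22.53 mm, ȳ = 105.00 mm

web: A = 24 × 210 = 5040.00, centroid at (12.00, 105.00).
bottom flange: A = 80 × 8 = 640.00, centroid at (64.00, 4.00).
top flange: A = 80 × 8 = 640.00, centroid at (64.00, 206.00).
ΣA = 6320.00 mm²
ΣAx̄ = (5040.00)(12.00) + (640.00)(64.00) + (640.00)(64.00) = 142400.00 mm³
ΣAȳ = (5040.00)(105.00) + (640.00)(4.00) + (640.00)(206.00) = 663600.00 mm³
x̄ = 142400.00 / 6320.00 = 22.53 mm
ȳ = 663600.00 / 6320.00 = 105.00 mm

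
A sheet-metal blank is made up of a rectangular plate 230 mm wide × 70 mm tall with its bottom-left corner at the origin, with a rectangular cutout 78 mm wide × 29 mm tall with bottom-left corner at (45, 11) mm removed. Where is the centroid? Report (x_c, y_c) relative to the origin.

x_c = 120.07 mm, y_c = 36.55 mm

plate: A = 230 × 70 = 16100.00, centroid at (115.00, 35.00).
hole: A = −(78 × 29) = -2262.00, centroid at (84.00, 25.50).
ΣA = 13838.00 mm², ΣAx_c = 1661492.00 mm³, ΣAy_c = 505819.00 mm³.
x_c = 1661492.00/13838.00 = 120.07 mm; y_c = 505819.00/13838.00 = 36.55 mm.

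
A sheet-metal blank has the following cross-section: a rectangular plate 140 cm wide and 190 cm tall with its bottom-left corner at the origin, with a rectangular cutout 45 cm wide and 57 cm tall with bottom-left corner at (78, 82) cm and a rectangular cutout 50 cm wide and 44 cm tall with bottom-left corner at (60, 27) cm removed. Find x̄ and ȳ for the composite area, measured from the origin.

plate: A = 140 × 190 = 26600.00, centroid at (70.00, 95.00).
hole 1: A = −(45 × 57) = -2565.00, centroid at (100.50, 110.50).
hole 2: A = −(50 × 44) = -2200.00, centroid at (85.00, 49.00).
ΣA = 21835.00 cm²
ΣAx̄ = (26600.00)(70.00) + (-2565.00)(100.50) + (-2200.00)(85.00) = 1417217.50 cm³
ΣAȳ = (26600.00)(95.00) + (-2565.00)(110.50) + (-2200.00)(49.00) = 2135767.50 cm³
x̄ = 1417217.50 / 21835.00 = 64.91 cm
ȳ = 2135767.50 / 21835.00 = 97.81 cm

x̄ = 64.91 cm, ȳ = 97.81 cm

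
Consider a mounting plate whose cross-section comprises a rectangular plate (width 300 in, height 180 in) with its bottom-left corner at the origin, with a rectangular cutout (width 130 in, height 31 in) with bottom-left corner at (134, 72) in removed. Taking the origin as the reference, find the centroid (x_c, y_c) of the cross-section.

Part | A | x̄ᵢ | ȳᵢ | A·x̄ᵢ | A·ȳᵢ
plate | 54000.00 | 150.00 | 90.00 | 8100000.00 | 4860000.00
hole | -4030.00 | 199.00 | 87.50 | -801970.00 | -352625.00
Σ | 49970.00 |  |  | 7298030.00 | 4507375.00
x_c = 7298030.00 / 49970.00 = 146.05 in
y_c = 4507375.00 / 49970.00 = 90.20 in

x_c = 146.05 in, y_c = 90.20 in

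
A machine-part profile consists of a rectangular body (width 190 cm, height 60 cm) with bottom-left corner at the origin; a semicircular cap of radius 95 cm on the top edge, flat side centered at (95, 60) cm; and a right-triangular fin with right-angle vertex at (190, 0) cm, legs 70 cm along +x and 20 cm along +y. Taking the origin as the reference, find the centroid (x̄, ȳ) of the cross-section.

x̄ = 98.15 cm, ȳ = 67.32 cm

rectangular body: A = 190 × 60 = 11400.00, centroid at (95.00, 30.00).
semicircular top: A = ½π·95² = 14176.44, centroid at (95.00, 100.32).
triangular fin: A = ½·70·20 = 700.00, centroid at (213.33, 6.67).
ΣA = 26276.44 cm²
ΣAx̄ = (11400.00)(95.00) + (14176.44)(95.00) + (700.00)(213.33) = 2579094.83 cm³
ΣAȳ = (11400.00)(30.00) + (14176.44)(100.32) + (700.00)(6.67) = 1768836.21 cm³
x̄ = 2579094.83 / 26276.44 = 98.15 cm
ȳ = 1768836.21 / 26276.44 = 67.32 cm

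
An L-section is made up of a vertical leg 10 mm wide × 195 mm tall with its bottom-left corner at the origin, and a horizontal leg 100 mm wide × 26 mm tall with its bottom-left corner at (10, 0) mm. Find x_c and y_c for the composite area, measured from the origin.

vertical leg: A = 10 × 195 = 1950.00, centroid at (5.00, 97.50).
horizontal leg: A = 100 × 26 = 2600.00, centroid at (60.00, 13.00).
ΣA = 4550.00 mm², ΣAx_c = 165750.00 mm³, ΣAy_c = 223925.00 mm³.
x_c = 165750.00/4550.00 = 36.43 mm; y_c = 223925.00/4550.00 = 49.21 mm.

x_c = 36.43 mm, y_c = 49.21 mm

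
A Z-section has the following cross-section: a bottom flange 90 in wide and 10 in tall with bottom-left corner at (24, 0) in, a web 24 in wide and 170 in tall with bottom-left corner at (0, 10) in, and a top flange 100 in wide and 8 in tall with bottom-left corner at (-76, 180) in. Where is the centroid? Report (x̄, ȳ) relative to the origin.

bottom flange: A = 90 × 10 = 900.00, centroid at (69.00, 5.00).
web: A = 24 × 170 = 4080.00, centroid at (12.00, 95.00).
top flange: A = 100 × 8 = 800.00, centroid at (-26.00, 184.00).
ΣA = 5780.00 in², ΣAx̄ = 90260.00 in³, ΣAȳ = 539300.00 in³.
x̄ = 90260.00/5780.00 = 15.62 in; ȳ = 539300.00/5780.00 = 93.30 in.

x̄ = 15.62 in, ȳ = 93.30 in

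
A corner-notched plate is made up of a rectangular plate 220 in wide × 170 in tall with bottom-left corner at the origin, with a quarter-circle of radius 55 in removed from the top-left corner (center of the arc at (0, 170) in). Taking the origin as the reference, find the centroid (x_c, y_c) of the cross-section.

Part | A | x̄ᵢ | ȳᵢ | A·x̄ᵢ | A·ȳᵢ
plate | 37400.00 | 110.00 | 85.00 | 4114000.00 | 3179000.00
removed quarter-circle | -2375.83 | 23.34 | 146.66 | -55458.33 | -348432.67
Σ | 35024.17 |  |  | 4058541.67 | 2830567.33
x_c = 4058541.67 / 35024.17 = 115.88 in
y_c = 2830567.33 / 35024.17 = 80.82 in

x_c = 115.88 in, y_c = 80.82 in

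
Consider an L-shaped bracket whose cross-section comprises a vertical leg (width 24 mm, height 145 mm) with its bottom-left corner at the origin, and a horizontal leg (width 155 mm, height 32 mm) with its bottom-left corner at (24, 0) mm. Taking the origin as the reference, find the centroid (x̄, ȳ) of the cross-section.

x̄ = 64.60 mm, ȳ = 39.30 mm

Part | A | x̄ᵢ | ȳᵢ | A·x̄ᵢ | A·ȳᵢ
vertical leg | 3480.00 | 12.00 | 72.50 | 41760.00 | 252300.00
horizontal leg | 4960.00 | 101.50 | 16.00 | 503440.00 | 79360.00
Σ | 8440.00 |  |  | 545200.00 | 331660.00
x̄ = 545200.00 / 8440.00 = 64.60 mm
ȳ = 331660.00 / 8440.00 = 39.30 mm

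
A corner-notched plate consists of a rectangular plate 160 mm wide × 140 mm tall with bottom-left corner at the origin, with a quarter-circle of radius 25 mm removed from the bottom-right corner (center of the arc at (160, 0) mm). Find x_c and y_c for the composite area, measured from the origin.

Part | A | x̄ᵢ | ȳᵢ | A·x̄ᵢ | A·ȳᵢ
plate | 22400.00 | 80.00 | 70.00 | 1792000.00 | 1568000.00
removed quarter-circle | -490.87 | 149.39 | 10.61 | -73331.48 | -5208.33
Σ | 21909.13 |  |  | 1718668.52 | 1562791.67
x_c = 1718668.52 / 21909.13 = 78.45 mm
y_c = 1562791.67 / 21909.13 = 71.33 mm

x_c = 78.45 mm, y_c = 71.33 mm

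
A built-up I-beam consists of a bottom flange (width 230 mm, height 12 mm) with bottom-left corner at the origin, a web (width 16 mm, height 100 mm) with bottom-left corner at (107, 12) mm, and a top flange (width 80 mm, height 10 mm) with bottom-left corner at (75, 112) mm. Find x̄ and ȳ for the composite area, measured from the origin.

x̄ = 115.00 mm, ȳ = 40.57 mm

bottom flange: A = 230 × 12 = 2760.00, centroid at (115.00, 6.00).
web: A = 16 × 100 = 1600.00, centroid at (115.00, 62.00).
top flange: A = 80 × 10 = 800.00, centroid at (115.00, 117.00).
ΣA = 5160.00 mm², ΣAx̄ = 593400.00 mm³, ΣAȳ = 209360.00 mm³.
x̄ = 593400.00/5160.00 = 115.00 mm; ȳ = 209360.00/5160.00 = 40.57 mm.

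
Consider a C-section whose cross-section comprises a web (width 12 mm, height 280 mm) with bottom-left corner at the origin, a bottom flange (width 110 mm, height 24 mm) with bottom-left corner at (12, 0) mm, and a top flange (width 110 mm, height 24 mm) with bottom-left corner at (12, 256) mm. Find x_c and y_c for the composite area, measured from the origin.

x_c = 43.28 mm, y_c = 140.00 mm

web: A = 12 × 280 = 3360.00, centroid at (6.00, 140.00).
bottom flange: A = 110 × 24 = 2640.00, centroid at (67.00, 12.00).
top flange: A = 110 × 24 = 2640.00, centroid at (67.00, 268.00).
ΣA = 8640.00 mm², ΣAx_c = 373920.00 mm³, ΣAy_c = 1209600.00 mm³.
x_c = 373920.00/8640.00 = 43.28 mm; y_c = 1209600.00/8640.00 = 140.00 mm.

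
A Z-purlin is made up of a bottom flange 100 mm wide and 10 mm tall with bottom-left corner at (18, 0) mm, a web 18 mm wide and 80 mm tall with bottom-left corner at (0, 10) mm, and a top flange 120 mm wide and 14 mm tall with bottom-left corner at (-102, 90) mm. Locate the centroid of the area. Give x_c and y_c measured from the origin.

x_c = 2.52 mm, y_c = 58.24 mm

bottom flange: A = 100 × 10 = 1000.00, centroid at (68.00, 5.00).
web: A = 18 × 80 = 1440.00, centroid at (9.00, 50.00).
top flange: A = 120 × 14 = 1680.00, centroid at (-42.00, 97.00).
ΣA = 4120.00 mm², ΣAx_c = 10400.00 mm³, ΣAy_c = 239960.00 mm³.
x_c = 10400.00/4120.00 = 2.52 mm; y_c = 239960.00/4120.00 = 58.24 mm.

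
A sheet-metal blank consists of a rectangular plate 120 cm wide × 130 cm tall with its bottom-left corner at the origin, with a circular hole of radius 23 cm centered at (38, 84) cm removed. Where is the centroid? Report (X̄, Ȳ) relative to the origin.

X̄ = 62.62 cm, Ȳ = 62.73 cm

plate: A = 120 × 130 = 15600.00, centroid at (60.00, 65.00).
hole: A = −π·23² = -1661.90, centroid at (38.00, 84.00).
ΣA = 13938.10 cm²
ΣAX̄ = (15600.00)(60.00) + (-1661.90)(38.00) = 872847.70 cm³
ΣAȲ = (15600.00)(65.00) + (-1661.90)(84.00) = 874400.19 cm³
X̄ = 872847.70 / 13938.10 = 62.62 cm
Ȳ = 874400.19 / 13938.10 = 62.73 cm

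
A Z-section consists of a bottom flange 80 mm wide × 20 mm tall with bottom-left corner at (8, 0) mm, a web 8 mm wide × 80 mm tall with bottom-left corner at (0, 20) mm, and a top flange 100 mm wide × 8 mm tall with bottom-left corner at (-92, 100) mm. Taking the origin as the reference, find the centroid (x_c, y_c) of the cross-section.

x_c = 15.05 mm, y_c = 45.26 mm

bottom flange: A = 80 × 20 = 1600.00, centroid at (48.00, 10.00).
web: A = 8 × 80 = 640.00, centroid at (4.00, 60.00).
top flange: A = 100 × 8 = 800.00, centroid at (-42.00, 104.00).
ΣA = 3040.00 mm²
ΣAx_c = (1600.00)(48.00) + (640.00)(4.00) + (800.00)(-42.00) = 45760.00 mm³
ΣAy_c = (1600.00)(10.00) + (640.00)(60.00) + (800.00)(104.00) = 137600.00 mm³
x_c = 45760.00 / 3040.00 = 15.05 mm
y_c = 137600.00 / 3040.00 = 45.26 mm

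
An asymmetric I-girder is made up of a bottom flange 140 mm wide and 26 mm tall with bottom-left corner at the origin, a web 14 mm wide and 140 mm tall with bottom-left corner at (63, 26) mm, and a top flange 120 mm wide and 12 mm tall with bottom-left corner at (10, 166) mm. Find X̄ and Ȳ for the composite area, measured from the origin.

X̄ = 70.00 mm, Ȳ = 68.63 mm

bottom flange: A = 140 × 26 = 3640.00, centroid at (70.00, 13.00).
web: A = 14 × 140 = 1960.00, centroid at (70.00, 96.00).
top flange: A = 120 × 12 = 1440.00, centroid at (70.00, 172.00).
ΣA = 7040.00 mm², ΣAX̄ = 492800.00 mm³, ΣAȲ = 483160.00 mm³.
X̄ = 492800.00/7040.00 = 70.00 mm; Ȳ = 483160.00/7040.00 = 68.63 mm.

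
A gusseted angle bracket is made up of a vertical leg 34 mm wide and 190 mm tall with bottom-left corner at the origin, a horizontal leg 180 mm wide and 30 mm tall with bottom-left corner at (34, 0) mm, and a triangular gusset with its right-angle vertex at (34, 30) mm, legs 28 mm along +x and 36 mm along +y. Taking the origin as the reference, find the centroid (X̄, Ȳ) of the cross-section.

Part | A | x̄ᵢ | ȳᵢ | A·x̄ᵢ | A·ȳᵢ
vertical leg | 6460.00 | 17.00 | 95.00 | 109820.00 | 613700.00
horizontal leg | 5400.00 | 124.00 | 15.00 | 669600.00 | 81000.00
gusset | 504.00 | 43.33 | 42.00 | 21840.00 | 21168.00
Σ | 12364.00 |  |  | 801260.00 | 715868.00
X̄ = 801260.00 / 12364.00 = 64.81 mm
Ȳ = 715868.00 / 12364.00 = 57.90 mm

X̄ = 64.81 mm, Ȳ = 57.90 mm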